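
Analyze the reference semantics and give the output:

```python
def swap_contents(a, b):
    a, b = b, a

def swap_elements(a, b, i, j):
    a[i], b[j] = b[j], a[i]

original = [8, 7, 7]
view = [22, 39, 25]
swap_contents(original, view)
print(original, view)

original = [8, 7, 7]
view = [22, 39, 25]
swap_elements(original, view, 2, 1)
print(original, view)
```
[8, 7, 7] [22, 39, 25]
[8, 7, 39] [22, 7, 25]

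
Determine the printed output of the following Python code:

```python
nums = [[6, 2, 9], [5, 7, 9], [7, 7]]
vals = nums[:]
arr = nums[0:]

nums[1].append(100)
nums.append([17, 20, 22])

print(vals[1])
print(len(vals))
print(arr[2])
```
[5, 7, 9, 100]
3
[7, 7]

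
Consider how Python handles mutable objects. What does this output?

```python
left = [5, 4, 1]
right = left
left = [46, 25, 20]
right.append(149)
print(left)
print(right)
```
[46, 25, 20]
[5, 4, 1, 149]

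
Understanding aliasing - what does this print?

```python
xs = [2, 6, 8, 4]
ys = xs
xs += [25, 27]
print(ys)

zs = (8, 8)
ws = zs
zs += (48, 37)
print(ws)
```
[2, 6, 8, 4, 25, 27]
(8, 8)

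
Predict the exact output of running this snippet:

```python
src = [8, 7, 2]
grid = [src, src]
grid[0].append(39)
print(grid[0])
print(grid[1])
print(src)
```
[8, 7, 2, 39]
[8, 7, 2, 39]
[8, 7, 2, 39]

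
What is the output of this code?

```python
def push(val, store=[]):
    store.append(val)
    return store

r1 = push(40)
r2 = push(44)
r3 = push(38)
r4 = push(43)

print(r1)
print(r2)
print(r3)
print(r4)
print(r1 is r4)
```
[40, 44, 38, 43]
[40, 44, 38, 43]
[40, 44, 38, 43]
[40, 44, 38, 43]
True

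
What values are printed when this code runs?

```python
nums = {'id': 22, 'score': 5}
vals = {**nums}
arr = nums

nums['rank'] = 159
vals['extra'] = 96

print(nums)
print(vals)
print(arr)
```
{'id': 22, 'score': 5, 'rank': 159}
{'id': 22, 'score': 5, 'extra': 96}
{'id': 22, 'score': 5, 'rank': 159}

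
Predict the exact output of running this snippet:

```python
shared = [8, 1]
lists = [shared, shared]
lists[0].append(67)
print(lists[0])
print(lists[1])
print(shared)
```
[8, 1, 67]
[8, 1, 67]
[8, 1, 67]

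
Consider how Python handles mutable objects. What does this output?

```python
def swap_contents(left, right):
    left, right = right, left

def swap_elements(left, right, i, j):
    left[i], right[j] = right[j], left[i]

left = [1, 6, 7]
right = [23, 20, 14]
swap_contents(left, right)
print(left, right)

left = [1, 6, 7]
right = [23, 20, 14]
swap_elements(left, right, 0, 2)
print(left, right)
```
[1, 6, 7] [23, 20, 14]
[14, 6, 7] [23, 20, 1]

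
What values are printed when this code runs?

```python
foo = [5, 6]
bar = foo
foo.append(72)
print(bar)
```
[5, 6, 72]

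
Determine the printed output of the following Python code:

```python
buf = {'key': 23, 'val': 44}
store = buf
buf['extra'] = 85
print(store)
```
{'key': 23, 'val': 44, 'extra': 85}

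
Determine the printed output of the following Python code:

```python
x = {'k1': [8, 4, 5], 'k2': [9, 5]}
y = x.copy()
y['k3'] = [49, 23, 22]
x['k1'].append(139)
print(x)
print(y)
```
{'k1': [8, 4, 5, 139], 'k2': [9, 5]}
{'k1': [8, 4, 5, 139], 'k2': [9, 5], 'k3': [49, 23, 22]}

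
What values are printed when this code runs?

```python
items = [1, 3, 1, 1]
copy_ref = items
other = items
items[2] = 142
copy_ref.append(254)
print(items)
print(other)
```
[1, 3, 142, 1, 254]
[1, 3, 142, 1, 254]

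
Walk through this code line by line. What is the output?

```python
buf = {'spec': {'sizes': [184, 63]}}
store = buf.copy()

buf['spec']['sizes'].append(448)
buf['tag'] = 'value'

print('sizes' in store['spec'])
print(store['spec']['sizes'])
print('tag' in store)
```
True
[184, 63, 448]
False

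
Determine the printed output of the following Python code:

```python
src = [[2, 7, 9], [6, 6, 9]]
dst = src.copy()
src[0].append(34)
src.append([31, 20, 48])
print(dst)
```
[[2, 7, 9, 34], [6, 6, 9]]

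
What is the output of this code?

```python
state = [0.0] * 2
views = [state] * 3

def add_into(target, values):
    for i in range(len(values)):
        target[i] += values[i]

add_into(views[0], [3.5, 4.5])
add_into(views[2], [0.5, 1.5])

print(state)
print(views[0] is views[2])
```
[4.0, 6.0]
True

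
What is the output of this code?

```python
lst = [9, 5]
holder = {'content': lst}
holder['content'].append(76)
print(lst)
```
[9, 5, 76]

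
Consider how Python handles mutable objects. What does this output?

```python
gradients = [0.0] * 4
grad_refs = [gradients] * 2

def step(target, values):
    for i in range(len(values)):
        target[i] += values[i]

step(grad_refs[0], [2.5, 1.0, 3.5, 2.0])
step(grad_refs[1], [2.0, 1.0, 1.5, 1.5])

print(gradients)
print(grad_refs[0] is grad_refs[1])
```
[4.5, 2.0, 5.0, 3.5]
True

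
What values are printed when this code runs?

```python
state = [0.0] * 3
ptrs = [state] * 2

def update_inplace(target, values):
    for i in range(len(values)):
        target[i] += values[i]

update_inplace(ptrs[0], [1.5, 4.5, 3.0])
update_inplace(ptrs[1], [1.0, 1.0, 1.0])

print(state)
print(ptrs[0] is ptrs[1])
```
[2.5, 5.5, 4.0]
True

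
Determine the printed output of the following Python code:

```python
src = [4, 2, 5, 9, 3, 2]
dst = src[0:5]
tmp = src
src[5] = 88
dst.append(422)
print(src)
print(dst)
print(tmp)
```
[4, 2, 5, 9, 3, 88]
[4, 2, 5, 9, 3, 422]
[4, 2, 5, 9, 3, 88]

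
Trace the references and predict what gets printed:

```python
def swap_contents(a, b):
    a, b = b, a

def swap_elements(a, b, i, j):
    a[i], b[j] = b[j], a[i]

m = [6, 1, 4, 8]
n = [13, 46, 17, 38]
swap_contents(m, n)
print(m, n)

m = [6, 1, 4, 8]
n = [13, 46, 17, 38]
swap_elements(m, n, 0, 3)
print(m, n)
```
[6, 1, 4, 8] [13, 46, 17, 38]
[38, 1, 4, 8] [13, 46, 17, 6]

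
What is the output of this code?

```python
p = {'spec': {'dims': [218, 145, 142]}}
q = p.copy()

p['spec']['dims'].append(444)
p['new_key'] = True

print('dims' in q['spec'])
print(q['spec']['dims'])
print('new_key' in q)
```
True
[218, 145, 142, 444]
False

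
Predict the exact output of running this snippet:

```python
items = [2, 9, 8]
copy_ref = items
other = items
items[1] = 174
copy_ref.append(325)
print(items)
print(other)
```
[2, 174, 8, 325]
[2, 174, 8, 325]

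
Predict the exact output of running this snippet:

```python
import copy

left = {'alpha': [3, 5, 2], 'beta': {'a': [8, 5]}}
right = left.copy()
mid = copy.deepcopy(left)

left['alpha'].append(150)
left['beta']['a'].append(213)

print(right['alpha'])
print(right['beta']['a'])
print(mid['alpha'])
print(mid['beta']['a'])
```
[3, 5, 2, 150]
[8, 5, 213]
[3, 5, 2]
[8, 5]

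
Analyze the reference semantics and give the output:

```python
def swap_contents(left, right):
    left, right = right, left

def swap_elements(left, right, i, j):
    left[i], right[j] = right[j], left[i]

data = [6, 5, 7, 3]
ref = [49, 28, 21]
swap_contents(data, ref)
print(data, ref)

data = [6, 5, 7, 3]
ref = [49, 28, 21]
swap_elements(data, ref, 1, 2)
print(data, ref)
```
[6, 5, 7, 3] [49, 28, 21]
[6, 21, 7, 3] [49, 28, 5]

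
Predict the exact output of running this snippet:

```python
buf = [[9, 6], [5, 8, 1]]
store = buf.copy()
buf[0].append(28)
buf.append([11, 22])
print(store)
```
[[9, 6, 28], [5, 8, 1]]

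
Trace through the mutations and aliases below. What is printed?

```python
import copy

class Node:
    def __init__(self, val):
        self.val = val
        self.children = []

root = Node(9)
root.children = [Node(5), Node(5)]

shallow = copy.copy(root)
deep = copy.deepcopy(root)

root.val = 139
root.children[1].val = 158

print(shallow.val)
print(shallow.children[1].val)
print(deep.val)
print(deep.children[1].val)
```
9
158
9
5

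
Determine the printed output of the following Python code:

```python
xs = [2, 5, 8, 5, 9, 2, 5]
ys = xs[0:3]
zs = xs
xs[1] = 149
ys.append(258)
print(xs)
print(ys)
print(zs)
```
[2, 149, 8, 5, 9, 2, 5]
[2, 5, 8, 258]
[2, 149, 8, 5, 9, 2, 5]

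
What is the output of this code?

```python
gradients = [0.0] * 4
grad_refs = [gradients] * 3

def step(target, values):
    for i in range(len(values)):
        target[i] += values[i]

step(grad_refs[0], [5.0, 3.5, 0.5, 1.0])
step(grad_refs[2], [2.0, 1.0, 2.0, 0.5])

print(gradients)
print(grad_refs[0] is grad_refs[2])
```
[7.0, 4.5, 2.5, 1.5]
True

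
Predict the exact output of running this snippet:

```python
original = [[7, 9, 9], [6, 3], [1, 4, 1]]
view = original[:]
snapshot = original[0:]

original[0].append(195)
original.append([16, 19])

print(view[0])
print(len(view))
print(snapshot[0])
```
[7, 9, 9, 195]
3
[7, 9, 9, 195]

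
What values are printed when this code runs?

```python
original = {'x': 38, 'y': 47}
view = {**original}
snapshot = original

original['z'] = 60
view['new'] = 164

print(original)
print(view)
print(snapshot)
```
{'x': 38, 'y': 47, 'z': 60}
{'x': 38, 'y': 47, 'new': 164}
{'x': 38, 'y': 47, 'z': 60}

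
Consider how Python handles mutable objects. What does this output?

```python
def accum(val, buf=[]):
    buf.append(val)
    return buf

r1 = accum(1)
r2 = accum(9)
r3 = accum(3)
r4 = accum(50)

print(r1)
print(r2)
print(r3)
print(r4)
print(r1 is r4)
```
[1, 9, 3, 50]
[1, 9, 3, 50]
[1, 9, 3, 50]
[1, 9, 3, 50]
True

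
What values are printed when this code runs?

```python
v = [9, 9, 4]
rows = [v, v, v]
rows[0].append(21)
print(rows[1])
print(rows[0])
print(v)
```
[9, 9, 4, 21]
[9, 9, 4, 21]
[9, 9, 4, 21]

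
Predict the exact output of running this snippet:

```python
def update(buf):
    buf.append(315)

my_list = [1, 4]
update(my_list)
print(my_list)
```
[1, 4, 315]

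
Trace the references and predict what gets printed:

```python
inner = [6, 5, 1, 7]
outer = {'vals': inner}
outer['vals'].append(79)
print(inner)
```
[6, 5, 1, 7, 79]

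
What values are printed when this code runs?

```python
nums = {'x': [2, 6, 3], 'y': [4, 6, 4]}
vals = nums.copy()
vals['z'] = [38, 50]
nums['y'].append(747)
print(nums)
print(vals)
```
{'x': [2, 6, 3], 'y': [4, 6, 4, 747]}
{'x': [2, 6, 3], 'y': [4, 6, 4, 747], 'z': [38, 50]}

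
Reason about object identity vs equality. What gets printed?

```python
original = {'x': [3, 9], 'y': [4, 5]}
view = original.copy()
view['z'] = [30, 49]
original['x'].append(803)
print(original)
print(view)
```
{'x': [3, 9, 803], 'y': [4, 5]}
{'x': [3, 9, 803], 'y': [4, 5], 'z': [30, 49]}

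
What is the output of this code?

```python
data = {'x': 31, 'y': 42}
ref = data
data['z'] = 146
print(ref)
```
{'x': 31, 'y': 42, 'z': 146}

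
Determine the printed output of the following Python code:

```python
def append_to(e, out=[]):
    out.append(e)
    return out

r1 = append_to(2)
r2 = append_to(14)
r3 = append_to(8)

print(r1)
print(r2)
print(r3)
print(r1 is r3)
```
[2, 14, 8]
[2, 14, 8]
[2, 14, 8]
True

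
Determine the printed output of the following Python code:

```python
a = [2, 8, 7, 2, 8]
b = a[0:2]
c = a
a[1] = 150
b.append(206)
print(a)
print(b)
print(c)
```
[2, 150, 7, 2, 8]
[2, 8, 206]
[2, 150, 7, 2, 8]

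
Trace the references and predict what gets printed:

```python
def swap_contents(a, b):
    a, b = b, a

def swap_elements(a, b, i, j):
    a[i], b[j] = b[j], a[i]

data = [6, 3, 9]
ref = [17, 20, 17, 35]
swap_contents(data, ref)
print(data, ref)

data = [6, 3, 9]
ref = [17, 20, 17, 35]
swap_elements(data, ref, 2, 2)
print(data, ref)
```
[6, 3, 9] [17, 20, 17, 35]
[6, 3, 17] [17, 20, 9, 35]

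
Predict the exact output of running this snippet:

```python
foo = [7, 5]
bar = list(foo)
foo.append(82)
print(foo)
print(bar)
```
[7, 5, 82]
[7, 5]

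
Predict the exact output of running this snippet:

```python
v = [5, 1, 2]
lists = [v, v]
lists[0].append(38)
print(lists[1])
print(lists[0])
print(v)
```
[5, 1, 2, 38]
[5, 1, 2, 38]
[5, 1, 2, 38]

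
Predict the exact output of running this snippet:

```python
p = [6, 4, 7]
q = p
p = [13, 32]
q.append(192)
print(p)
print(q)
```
[13, 32]
[6, 4, 7, 192]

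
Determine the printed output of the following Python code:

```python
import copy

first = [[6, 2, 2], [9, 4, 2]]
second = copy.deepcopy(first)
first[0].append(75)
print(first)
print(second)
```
[[6, 2, 2, 75], [9, 4, 2]]
[[6, 2, 2], [9, 4, 2]]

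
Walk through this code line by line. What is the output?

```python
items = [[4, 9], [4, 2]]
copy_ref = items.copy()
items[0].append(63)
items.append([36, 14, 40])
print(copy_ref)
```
[[4, 9, 63], [4, 2]]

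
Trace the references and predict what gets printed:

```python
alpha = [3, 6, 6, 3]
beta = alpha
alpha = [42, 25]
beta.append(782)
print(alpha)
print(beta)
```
[42, 25]
[3, 6, 6, 3, 782]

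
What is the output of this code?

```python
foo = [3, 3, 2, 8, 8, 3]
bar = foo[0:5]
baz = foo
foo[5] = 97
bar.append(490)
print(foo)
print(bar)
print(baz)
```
[3, 3, 2, 8, 8, 97]
[3, 3, 2, 8, 8, 490]
[3, 3, 2, 8, 8, 97]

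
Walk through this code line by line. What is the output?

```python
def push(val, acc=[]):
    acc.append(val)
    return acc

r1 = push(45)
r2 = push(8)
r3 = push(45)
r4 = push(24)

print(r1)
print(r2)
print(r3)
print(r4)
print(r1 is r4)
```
[45, 8, 45, 24]
[45, 8, 45, 24]
[45, 8, 45, 24]
[45, 8, 45, 24]
True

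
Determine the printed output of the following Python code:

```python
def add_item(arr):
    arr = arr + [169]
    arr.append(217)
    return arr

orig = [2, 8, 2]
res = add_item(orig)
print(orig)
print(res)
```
[2, 8, 2]
[2, 8, 2, 169, 217]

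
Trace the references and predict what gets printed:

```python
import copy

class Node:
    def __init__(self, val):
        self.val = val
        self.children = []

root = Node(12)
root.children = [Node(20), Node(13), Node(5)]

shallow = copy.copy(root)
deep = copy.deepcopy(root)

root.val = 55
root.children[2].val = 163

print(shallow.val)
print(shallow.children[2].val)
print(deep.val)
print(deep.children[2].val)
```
12
163
12
5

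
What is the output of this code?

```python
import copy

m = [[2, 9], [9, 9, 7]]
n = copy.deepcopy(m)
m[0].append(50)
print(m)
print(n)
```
[[2, 9, 50], [9, 9, 7]]
[[2, 9], [9, 9, 7]]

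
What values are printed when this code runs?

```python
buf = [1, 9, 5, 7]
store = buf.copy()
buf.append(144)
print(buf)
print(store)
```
[1, 9, 5, 7, 144]
[1, 9, 5, 7]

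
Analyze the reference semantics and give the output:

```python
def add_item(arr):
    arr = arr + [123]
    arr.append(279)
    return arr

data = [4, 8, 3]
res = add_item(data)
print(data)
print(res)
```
[4, 8, 3]
[4, 8, 3, 123, 279]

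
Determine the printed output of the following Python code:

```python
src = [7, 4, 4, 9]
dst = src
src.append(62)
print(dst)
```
[7, 4, 4, 9, 62]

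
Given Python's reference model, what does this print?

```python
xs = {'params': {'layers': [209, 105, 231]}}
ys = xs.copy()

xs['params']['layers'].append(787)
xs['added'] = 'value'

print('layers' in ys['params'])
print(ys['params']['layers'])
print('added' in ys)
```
True
[209, 105, 231, 787]
False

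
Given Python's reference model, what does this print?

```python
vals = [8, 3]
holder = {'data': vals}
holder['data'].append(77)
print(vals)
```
[8, 3, 77]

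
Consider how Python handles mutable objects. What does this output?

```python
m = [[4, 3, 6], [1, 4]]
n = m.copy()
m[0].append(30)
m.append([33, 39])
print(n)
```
[[4, 3, 6, 30], [1, 4]]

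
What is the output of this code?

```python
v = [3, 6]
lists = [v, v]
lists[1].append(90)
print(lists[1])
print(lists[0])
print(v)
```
[3, 6, 90]
[3, 6, 90]
[3, 6, 90]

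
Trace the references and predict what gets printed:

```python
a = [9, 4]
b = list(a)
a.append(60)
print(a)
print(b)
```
[9, 4, 60]
[9, 4]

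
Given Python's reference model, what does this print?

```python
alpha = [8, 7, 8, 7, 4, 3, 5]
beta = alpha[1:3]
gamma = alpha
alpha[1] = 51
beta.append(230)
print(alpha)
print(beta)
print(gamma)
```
[8, 51, 8, 7, 4, 3, 5]
[7, 8, 230]
[8, 51, 8, 7, 4, 3, 5]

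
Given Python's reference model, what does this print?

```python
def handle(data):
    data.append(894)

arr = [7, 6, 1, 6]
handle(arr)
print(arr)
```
[7, 6, 1, 6, 894]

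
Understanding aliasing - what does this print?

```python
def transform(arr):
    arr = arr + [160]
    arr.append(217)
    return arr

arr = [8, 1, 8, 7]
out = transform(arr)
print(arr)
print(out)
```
[8, 1, 8, 7]
[8, 1, 8, 7, 160, 217]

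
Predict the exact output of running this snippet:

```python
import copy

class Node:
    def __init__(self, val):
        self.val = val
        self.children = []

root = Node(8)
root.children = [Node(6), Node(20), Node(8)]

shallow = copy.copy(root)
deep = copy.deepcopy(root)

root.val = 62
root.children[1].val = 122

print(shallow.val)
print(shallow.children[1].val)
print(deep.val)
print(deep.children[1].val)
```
8
122
8
20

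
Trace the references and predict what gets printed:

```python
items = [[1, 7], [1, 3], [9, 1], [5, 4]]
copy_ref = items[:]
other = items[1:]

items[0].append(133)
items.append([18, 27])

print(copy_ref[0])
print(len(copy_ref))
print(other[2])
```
[1, 7, 133]
4
[5, 4]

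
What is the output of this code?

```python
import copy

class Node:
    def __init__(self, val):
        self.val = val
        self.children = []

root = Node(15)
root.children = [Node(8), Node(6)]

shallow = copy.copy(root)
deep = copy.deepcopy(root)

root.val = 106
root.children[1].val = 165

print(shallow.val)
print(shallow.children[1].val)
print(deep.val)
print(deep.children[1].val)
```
15
165
15
6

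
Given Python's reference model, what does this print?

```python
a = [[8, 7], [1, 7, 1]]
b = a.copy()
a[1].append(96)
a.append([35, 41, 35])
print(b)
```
[[8, 7], [1, 7, 1, 96]]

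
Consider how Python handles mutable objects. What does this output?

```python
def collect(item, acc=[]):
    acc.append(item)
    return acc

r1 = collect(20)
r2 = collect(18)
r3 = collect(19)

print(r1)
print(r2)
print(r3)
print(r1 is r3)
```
[20, 18, 19]
[20, 18, 19]
[20, 18, 19]
True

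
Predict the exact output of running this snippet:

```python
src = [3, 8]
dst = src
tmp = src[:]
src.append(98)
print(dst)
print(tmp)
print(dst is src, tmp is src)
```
[3, 8, 98]
[3, 8]
True False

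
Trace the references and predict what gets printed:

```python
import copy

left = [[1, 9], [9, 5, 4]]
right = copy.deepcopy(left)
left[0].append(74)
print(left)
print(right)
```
[[1, 9, 74], [9, 5, 4]]
[[1, 9], [9, 5, 4]]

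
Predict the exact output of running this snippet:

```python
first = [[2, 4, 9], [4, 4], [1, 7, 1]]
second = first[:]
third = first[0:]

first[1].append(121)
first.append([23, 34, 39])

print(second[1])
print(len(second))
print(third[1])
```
[4, 4, 121]
3
[4, 4, 121]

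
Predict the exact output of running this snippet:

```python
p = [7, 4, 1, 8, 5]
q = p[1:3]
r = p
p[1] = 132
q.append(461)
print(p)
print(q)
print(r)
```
[7, 132, 1, 8, 5]
[4, 1, 461]
[7, 132, 1, 8, 5]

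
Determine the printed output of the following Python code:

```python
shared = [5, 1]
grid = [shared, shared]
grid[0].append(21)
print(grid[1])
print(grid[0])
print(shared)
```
[5, 1, 21]
[5, 1, 21]
[5, 1, 21]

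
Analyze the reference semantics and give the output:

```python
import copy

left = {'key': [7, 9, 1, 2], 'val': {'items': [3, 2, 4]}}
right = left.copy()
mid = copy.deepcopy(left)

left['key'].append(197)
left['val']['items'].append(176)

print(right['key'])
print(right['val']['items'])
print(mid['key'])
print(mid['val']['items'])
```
[7, 9, 1, 2, 197]
[3, 2, 4, 176]
[7, 9, 1, 2]
[3, 2, 4]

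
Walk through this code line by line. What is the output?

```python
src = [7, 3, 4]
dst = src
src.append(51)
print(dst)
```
[7, 3, 4, 51]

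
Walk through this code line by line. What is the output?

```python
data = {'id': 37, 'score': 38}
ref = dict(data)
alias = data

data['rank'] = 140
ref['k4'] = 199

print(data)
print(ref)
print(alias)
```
{'id': 37, 'score': 38, 'rank': 140}
{'id': 37, 'score': 38, 'k4': 199}
{'id': 37, 'score': 38, 'rank': 140}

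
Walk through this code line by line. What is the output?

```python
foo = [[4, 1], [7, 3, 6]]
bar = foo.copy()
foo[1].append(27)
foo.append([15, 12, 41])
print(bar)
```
[[4, 1], [7, 3, 6, 27]]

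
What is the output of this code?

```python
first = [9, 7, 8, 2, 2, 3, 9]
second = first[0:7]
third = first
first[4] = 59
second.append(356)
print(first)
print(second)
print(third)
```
[9, 7, 8, 2, 59, 3, 9]
[9, 7, 8, 2, 2, 3, 9, 356]
[9, 7, 8, 2, 59, 3, 9]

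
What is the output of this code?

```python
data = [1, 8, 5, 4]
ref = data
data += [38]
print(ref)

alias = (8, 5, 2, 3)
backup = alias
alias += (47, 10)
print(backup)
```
[1, 8, 5, 4, 38]
(8, 5, 2, 3)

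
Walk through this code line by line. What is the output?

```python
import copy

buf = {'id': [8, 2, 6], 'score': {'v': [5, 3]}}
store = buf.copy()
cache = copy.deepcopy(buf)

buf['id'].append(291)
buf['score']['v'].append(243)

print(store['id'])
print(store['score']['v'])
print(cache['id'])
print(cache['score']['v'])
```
[8, 2, 6, 291]
[5, 3, 243]
[8, 2, 6]
[5, 3]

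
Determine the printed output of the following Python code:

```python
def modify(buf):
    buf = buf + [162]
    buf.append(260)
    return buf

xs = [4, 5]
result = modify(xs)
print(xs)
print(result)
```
[4, 5]
[4, 5, 162, 260]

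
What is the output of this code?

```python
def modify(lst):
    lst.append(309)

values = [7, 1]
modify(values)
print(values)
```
[7, 1, 309]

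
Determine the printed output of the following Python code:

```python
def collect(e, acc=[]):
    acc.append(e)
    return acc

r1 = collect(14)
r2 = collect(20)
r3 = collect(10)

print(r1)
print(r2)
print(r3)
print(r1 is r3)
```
[14, 20, 10]
[14, 20, 10]
[14, 20, 10]
True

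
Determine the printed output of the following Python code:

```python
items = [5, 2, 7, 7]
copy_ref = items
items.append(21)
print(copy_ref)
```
[5, 2, 7, 7, 21]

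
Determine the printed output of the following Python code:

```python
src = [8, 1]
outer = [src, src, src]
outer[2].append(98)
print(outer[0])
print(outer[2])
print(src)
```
[8, 1, 98]
[8, 1, 98]
[8, 1, 98]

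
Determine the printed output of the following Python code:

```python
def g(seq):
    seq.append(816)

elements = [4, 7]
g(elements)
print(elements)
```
[4, 7, 816]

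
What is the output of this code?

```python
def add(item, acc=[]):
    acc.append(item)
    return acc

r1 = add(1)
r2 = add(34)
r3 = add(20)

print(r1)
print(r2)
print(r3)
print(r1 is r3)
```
[1, 34, 20]
[1, 34, 20]
[1, 34, 20]
True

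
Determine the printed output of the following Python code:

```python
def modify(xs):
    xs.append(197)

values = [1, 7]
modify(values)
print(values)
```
[1, 7, 197]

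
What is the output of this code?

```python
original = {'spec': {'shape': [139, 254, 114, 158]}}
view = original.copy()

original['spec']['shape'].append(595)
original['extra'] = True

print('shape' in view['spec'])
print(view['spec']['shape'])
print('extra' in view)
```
True
[139, 254, 114, 158, 595]
False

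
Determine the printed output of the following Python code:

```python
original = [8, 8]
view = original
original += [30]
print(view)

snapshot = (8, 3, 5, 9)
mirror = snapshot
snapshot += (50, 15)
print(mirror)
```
[8, 8, 30]
(8, 3, 5, 9)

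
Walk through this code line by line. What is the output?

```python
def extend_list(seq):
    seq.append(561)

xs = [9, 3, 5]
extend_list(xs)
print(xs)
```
[9, 3, 5, 561]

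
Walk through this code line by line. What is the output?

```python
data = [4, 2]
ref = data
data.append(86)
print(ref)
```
[4, 2, 86]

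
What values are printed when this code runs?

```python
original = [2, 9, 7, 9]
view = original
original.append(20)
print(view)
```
[2, 9, 7, 9, 20]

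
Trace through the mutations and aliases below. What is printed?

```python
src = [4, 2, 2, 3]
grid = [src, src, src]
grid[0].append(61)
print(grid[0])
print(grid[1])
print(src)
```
[4, 2, 2, 3, 61]
[4, 2, 2, 3, 61]
[4, 2, 2, 3, 61]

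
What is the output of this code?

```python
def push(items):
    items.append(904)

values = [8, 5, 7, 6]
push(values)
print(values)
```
[8, 5, 7, 6, 904]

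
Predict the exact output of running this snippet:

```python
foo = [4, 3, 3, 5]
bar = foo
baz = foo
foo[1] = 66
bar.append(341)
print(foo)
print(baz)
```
[4, 66, 3, 5, 341]
[4, 66, 3, 5, 341]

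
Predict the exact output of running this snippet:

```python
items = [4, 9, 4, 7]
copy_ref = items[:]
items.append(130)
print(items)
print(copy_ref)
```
[4, 9, 4, 7, 130]
[4, 9, 4, 7]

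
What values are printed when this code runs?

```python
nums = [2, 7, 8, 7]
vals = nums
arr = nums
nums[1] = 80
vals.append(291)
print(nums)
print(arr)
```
[2, 80, 8, 7, 291]
[2, 80, 8, 7, 291]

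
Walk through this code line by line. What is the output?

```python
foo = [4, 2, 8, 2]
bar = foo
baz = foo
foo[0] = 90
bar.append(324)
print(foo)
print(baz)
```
[90, 2, 8, 2, 324]
[90, 2, 8, 2, 324]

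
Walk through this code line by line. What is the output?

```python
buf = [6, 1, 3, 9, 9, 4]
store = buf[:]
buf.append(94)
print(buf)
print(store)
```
[6, 1, 3, 9, 9, 4, 94]
[6, 1, 3, 9, 9, 4]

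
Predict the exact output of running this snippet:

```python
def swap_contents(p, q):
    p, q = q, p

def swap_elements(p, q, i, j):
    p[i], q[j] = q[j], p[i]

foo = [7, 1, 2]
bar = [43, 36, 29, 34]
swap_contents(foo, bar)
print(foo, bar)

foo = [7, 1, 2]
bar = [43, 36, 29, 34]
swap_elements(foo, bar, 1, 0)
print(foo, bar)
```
[7, 1, 2] [43, 36, 29, 34]
[7, 43, 2] [1, 36, 29, 34]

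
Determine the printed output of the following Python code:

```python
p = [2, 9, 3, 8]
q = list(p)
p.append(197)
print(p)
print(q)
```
[2, 9, 3, 8, 197]
[2, 9, 3, 8]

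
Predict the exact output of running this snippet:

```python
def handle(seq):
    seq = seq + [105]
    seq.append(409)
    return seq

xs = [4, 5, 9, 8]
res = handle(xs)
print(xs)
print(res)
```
[4, 5, 9, 8]
[4, 5, 9, 8, 105, 409]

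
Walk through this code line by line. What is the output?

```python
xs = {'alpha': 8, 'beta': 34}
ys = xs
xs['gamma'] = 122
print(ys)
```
{'alpha': 8, 'beta': 34, 'gamma': 122}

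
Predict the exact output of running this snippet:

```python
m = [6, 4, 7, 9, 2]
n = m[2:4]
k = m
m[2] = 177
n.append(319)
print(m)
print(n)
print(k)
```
[6, 4, 177, 9, 2]
[7, 9, 319]
[6, 4, 177, 9, 2]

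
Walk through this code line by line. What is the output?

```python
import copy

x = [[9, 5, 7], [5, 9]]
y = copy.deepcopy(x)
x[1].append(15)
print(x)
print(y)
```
[[9, 5, 7], [5, 9, 15]]
[[9, 5, 7], [5, 9]]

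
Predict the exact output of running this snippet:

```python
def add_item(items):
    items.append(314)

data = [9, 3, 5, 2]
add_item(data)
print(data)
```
[9, 3, 5, 2, 314]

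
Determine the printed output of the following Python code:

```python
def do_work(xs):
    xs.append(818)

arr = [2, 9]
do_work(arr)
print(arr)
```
[2, 9, 818]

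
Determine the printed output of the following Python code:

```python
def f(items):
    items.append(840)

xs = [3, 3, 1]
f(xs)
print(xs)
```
[3, 3, 1, 840]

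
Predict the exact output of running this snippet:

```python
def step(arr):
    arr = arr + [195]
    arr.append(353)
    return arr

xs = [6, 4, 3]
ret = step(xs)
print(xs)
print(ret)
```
[6, 4, 3]
[6, 4, 3, 195, 353]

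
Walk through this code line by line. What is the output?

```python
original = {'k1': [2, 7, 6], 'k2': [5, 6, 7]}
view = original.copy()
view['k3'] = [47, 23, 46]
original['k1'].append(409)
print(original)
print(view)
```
{'k1': [2, 7, 6, 409], 'k2': [5, 6, 7]}
{'k1': [2, 7, 6, 409], 'k2': [5, 6, 7], 'k3': [47, 23, 46]}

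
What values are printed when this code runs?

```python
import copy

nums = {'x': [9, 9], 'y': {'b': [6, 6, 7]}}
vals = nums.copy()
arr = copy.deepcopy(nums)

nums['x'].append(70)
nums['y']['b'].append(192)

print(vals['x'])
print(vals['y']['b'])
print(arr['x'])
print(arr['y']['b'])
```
[9, 9, 70]
[6, 6, 7, 192]
[9, 9]
[6, 6, 7]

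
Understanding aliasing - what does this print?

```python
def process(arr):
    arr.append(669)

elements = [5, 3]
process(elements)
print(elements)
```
[5, 3, 669]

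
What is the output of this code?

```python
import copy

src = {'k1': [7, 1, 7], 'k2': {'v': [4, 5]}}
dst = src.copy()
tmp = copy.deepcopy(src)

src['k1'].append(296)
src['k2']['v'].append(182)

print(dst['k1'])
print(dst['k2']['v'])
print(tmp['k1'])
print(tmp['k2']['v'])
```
[7, 1, 7, 296]
[4, 5, 182]
[7, 1, 7]
[4, 5]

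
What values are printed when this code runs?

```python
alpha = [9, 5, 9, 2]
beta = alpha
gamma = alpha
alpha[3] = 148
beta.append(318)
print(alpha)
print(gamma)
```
[9, 5, 9, 148, 318]
[9, 5, 9, 148, 318]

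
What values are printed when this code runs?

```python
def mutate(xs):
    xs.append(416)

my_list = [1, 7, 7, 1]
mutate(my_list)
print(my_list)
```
[1, 7, 7, 1, 416]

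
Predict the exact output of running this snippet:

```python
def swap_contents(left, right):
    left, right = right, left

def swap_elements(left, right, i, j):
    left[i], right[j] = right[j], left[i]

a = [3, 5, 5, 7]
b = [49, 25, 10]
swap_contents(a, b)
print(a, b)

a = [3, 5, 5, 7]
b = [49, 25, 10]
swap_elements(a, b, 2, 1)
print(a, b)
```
[3, 5, 5, 7] [49, 25, 10]
[3, 5, 25, 7] [49, 5, 10]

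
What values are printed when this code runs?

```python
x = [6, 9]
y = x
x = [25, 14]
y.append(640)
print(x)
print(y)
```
[25, 14]
[6, 9, 640]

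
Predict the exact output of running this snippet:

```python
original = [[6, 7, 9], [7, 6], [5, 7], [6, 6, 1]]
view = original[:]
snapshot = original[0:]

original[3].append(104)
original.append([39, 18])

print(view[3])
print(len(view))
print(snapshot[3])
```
[6, 6, 1, 104]
4
[6, 6, 1, 104]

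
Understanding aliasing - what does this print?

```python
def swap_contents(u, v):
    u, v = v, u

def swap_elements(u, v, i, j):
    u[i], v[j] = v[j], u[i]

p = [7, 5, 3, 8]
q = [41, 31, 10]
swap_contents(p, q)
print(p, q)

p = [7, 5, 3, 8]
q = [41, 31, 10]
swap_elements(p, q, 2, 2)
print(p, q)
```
[7, 5, 3, 8] [41, 31, 10]
[7, 5, 10, 8] [41, 31, 3]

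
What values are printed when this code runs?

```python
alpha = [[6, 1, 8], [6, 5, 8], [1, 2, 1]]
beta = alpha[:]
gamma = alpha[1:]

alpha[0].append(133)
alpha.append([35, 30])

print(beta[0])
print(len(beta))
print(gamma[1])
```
[6, 1, 8, 133]
3
[1, 2, 1]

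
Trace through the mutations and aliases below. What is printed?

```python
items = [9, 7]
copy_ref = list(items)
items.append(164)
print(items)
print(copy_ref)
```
[9, 7, 164]
[9, 7]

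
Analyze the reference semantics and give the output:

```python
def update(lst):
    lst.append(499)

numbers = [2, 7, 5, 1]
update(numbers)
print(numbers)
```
[2, 7, 5, 1, 499]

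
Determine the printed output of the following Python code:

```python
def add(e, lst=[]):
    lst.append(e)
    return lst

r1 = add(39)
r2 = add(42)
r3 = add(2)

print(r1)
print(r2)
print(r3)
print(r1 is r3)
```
[39, 42, 2]
[39, 42, 2]
[39, 42, 2]
True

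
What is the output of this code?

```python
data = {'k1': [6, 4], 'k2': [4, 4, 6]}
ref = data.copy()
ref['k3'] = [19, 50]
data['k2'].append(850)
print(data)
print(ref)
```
{'k1': [6, 4], 'k2': [4, 4, 6, 850]}
{'k1': [6, 4], 'k2': [4, 4, 6, 850], 'k3': [19, 50]}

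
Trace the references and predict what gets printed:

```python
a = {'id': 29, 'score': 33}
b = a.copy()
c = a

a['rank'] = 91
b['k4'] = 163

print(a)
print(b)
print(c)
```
{'id': 29, 'score': 33, 'rank': 91}
{'id': 29, 'score': 33, 'k4': 163}
{'id': 29, 'score': 33, 'rank': 91}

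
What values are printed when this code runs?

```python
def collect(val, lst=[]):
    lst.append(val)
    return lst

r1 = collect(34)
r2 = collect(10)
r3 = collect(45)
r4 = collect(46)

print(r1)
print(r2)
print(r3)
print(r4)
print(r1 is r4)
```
[34, 10, 45, 46]
[34, 10, 45, 46]
[34, 10, 45, 46]
[34, 10, 45, 46]
True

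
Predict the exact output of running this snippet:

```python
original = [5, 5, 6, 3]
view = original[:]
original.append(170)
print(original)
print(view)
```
[5, 5, 6, 3, 170]
[5, 5, 6, 3]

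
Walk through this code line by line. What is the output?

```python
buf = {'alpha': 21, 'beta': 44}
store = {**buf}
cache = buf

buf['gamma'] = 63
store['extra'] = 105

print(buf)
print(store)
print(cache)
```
{'alpha': 21, 'beta': 44, 'gamma': 63}
{'alpha': 21, 'beta': 44, 'extra': 105}
{'alpha': 21, 'beta': 44, 'gamma': 63}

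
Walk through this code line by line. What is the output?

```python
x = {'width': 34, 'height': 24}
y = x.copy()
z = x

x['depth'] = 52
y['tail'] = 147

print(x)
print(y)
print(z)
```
{'width': 34, 'height': 24, 'depth': 52}
{'width': 34, 'height': 24, 'tail': 147}
{'width': 34, 'height': 24, 'depth': 52}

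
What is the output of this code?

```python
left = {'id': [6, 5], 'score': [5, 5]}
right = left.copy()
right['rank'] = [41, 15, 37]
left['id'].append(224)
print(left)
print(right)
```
{'id': [6, 5, 224], 'score': [5, 5]}
{'id': [6, 5, 224], 'score': [5, 5], 'rank': [41, 15, 37]}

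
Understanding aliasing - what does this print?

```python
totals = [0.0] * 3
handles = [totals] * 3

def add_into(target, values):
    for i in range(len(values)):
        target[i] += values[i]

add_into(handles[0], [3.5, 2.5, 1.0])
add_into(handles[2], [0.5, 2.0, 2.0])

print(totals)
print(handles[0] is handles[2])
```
[4.0, 4.5, 3.0]
True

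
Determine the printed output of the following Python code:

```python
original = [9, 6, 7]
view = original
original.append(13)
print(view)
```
[9, 6, 7, 13]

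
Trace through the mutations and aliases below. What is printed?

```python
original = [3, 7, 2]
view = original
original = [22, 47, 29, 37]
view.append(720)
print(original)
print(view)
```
[22, 47, 29, 37]
[3, 7, 2, 720]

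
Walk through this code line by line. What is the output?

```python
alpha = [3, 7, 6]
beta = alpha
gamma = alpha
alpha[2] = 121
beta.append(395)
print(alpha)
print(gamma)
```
[3, 7, 121, 395]
[3, 7, 121, 395]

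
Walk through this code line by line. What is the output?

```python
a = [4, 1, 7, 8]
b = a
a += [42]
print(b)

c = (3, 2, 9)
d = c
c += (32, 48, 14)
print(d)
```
[4, 1, 7, 8, 42]
(3, 2, 9)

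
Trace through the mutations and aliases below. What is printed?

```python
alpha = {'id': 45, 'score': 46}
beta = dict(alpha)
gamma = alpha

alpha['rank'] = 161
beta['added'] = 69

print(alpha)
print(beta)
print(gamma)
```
{'id': 45, 'score': 46, 'rank': 161}
{'id': 45, 'score': 46, 'added': 69}
{'id': 45, 'score': 46, 'rank': 161}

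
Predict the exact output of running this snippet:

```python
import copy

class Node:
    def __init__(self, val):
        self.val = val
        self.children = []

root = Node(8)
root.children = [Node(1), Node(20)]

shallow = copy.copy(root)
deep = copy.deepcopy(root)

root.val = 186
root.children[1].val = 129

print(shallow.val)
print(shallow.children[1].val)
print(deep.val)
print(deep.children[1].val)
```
8
129
8
20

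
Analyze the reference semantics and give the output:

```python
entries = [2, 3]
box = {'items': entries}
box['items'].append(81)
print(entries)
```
[2, 3, 81]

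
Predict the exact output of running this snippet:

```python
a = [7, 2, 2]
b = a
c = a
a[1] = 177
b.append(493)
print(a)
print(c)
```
[7, 177, 2, 493]
[7, 177, 2, 493]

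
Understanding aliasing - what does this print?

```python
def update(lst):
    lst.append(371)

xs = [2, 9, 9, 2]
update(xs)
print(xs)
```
[2, 9, 9, 2, 371]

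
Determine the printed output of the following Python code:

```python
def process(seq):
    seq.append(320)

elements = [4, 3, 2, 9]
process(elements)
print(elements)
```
[4, 3, 2, 9, 320]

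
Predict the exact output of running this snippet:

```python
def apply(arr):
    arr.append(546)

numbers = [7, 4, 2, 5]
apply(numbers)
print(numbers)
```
[7, 4, 2, 5, 546]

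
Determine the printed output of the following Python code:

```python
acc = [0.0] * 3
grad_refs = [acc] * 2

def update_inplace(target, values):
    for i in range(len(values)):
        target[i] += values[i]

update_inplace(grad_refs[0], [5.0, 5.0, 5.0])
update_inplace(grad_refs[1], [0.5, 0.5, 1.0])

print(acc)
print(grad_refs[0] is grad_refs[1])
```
[5.5, 5.5, 6.0]
True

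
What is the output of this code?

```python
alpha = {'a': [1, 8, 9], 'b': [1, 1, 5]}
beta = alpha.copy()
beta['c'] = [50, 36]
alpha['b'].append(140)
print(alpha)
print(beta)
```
{'a': [1, 8, 9], 'b': [1, 1, 5, 140]}
{'a': [1, 8, 9], 'b': [1, 1, 5, 140], 'c': [50, 36]}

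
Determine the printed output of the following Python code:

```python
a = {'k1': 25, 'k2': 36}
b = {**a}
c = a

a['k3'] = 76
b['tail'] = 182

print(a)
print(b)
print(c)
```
{'k1': 25, 'k2': 36, 'k3': 76}
{'k1': 25, 'k2': 36, 'tail': 182}
{'k1': 25, 'k2': 36, 'k3': 76}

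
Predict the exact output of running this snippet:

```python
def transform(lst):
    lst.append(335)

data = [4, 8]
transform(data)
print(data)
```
[4, 8, 335]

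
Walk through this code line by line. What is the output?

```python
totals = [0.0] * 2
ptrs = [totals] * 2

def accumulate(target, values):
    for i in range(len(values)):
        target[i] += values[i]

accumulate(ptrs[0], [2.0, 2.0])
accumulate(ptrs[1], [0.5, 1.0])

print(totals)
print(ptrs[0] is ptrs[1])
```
[2.5, 3.0]
True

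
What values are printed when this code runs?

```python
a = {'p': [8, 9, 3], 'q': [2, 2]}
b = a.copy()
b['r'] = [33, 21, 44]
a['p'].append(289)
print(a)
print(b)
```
{'p': [8, 9, 3, 289], 'q': [2, 2]}
{'p': [8, 9, 3, 289], 'q': [2, 2], 'r': [33, 21, 44]}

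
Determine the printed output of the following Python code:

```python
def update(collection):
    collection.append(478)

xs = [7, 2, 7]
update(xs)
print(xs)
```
[7, 2, 7, 478]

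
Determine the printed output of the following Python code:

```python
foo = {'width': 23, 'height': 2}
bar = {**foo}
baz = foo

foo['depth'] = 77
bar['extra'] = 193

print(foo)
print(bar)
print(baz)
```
{'width': 23, 'height': 2, 'depth': 77}
{'width': 23, 'height': 2, 'extra': 193}
{'width': 23, 'height': 2, 'depth': 77}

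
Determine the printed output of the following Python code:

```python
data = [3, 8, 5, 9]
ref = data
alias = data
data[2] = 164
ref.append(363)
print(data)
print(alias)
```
[3, 8, 164, 9, 363]
[3, 8, 164, 9, 363]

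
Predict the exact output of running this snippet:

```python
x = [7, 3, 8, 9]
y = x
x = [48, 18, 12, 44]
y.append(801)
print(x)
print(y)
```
[48, 18, 12, 44]
[7, 3, 8, 9, 801]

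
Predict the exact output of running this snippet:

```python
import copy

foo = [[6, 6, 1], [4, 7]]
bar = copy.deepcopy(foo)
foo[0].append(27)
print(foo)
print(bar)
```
[[6, 6, 1, 27], [4, 7]]
[[6, 6, 1], [4, 7]]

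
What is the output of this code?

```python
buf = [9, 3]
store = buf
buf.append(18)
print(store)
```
[9, 3, 18]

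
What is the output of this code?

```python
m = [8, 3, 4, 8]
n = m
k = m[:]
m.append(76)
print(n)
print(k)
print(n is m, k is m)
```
[8, 3, 4, 8, 76]
[8, 3, 4, 8]
True False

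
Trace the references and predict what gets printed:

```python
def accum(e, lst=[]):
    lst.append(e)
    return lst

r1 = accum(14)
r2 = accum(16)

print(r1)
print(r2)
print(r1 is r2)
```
[14, 16]
[14, 16]
True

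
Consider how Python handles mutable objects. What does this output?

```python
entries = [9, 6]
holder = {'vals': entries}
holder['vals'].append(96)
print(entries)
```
[9, 6, 96]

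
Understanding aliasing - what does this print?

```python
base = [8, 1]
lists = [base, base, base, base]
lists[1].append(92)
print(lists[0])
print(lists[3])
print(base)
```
[8, 1, 92]
[8, 1, 92]
[8, 1, 92]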